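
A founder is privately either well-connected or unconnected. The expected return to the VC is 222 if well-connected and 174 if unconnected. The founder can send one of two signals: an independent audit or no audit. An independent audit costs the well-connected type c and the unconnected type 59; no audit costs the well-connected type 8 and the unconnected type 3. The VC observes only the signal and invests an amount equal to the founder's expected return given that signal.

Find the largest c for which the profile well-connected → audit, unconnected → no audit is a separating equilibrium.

56

Under separation: audit → well-connected (pays 222); no audit → unconnected (pays 174).
Unconnected: 174 − 3 = 171 ≥ 222 − 59 = 163. Holds regardless of c. ✓
Well-connected: 222 − c ≥ 174 − 8, so c ≤ 222 − 166 = 56.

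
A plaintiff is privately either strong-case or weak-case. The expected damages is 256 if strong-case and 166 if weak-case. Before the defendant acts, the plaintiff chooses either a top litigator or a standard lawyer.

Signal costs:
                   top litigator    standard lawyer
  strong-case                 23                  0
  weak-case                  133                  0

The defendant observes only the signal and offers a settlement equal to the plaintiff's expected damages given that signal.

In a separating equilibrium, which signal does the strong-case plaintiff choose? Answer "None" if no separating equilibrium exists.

top litigator

Try strong-case → top litigator, weak-case → standard lawyer:
  Under separation the defendant infers type exactly: top litigator → strong-case (pays 256), standard lawyer → weak-case (pays 166).
  Strong-case: top litigator gives 256 − 23 = 233; standard lawyer gives 166 − 0 = 166. No deviation. ✓
  Weak-case: standard lawyer gives 166 − 0 = 166; top litigator gives 256 − 133 = 123. No deviation. ✓
Both hold — the strong-case type sends top litigator.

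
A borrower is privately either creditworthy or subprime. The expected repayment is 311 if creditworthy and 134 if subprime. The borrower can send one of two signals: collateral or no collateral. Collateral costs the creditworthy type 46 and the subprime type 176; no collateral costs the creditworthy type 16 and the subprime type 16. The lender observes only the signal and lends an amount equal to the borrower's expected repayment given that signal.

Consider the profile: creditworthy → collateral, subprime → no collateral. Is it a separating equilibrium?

If types separate, collateral earns payment 311 and no collateral earns 134.
Creditworthy: collateral gives 311 − 46 = 265; no collateral gives 134 − 16 = 118. No deviation. ✓
Subprime: no collateral gives 134 − 16 = 118; collateral gives 311 − 176 = 135. Would deviate. ✗

No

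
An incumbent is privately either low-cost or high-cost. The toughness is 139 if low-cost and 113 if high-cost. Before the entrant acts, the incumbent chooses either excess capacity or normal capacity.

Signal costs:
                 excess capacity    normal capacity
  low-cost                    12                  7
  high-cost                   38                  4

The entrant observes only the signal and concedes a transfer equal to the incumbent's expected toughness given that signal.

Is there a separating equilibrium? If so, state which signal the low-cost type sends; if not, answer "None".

excess capacity

Try low-cost → excess capacity, high-cost → normal capacity:
  If types separate, excess capacity earns payment 139 and normal capacity earns 113.
  Low-cost: excess capacity gives 139 − 12 = 127; normal capacity gives 113 − 7 = 106. No deviation. ✓
  High-cost: normal capacity gives 113 − 4 = 109; excess capacity gives 139 − 38 = 101. No deviation. ✓
Both hold — the low-cost type sends excess capacity.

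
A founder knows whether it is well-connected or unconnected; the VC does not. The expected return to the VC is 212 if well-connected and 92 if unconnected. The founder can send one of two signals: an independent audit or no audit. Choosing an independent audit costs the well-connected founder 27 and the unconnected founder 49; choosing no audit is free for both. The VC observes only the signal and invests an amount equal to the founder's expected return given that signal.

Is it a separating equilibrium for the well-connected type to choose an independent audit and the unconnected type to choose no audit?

Under separation the VC infers type exactly: audit → well-connected (pays 212), no audit → unconnected (pays 92).
Well-connected: audit gives 212 − 27 = 185; no audit gives 92 − 0 = 92. No deviation. ✓
Unconnected: no audit gives 92 − 0 = 92; audit gives 212 − 49 = 163. Would deviate. ✗

No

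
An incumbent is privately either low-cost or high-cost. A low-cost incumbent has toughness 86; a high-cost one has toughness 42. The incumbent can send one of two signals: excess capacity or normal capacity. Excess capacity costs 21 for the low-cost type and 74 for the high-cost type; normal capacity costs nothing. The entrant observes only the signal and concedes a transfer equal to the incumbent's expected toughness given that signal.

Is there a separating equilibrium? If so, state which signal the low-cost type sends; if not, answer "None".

excess capacity

Try low-cost → excess capacity, high-cost → normal capacity:
  Under separation the entrant infers type exactly: excess capacity → low-cost (pays 86), normal capacity → high-cost (pays 42).
  Low-cost: excess capacity gives 86 − 21 = 65; normal capacity gives 42 − 0 = 42. No deviation. ✓
  High-cost: normal capacity gives 42 − 0 = 42; excess capacity gives 86 − 74 = 12. No deviation. ✓
Both hold — the low-cost type sends excess capacity.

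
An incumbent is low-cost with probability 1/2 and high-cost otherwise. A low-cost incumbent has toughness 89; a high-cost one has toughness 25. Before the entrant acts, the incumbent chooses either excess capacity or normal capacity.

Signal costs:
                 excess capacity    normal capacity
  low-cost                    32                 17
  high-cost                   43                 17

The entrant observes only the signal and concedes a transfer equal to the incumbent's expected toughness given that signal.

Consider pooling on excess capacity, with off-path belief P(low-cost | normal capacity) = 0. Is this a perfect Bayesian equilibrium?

Yes

On the equilibrium path (excess capacity) the entrant holds the prior 1/2 and pays 1/2·89 + 1/2·25 = 57. Off-path (normal capacity) belief 0 gives 0·89 + 1·25 = 25.
Low-cost: excess capacity gives 57 − 32 = 25; normal capacity gives 25 − 17 = 8. Stays. ✓
High-cost: excess capacity gives 57 − 43 = 14; normal capacity gives 25 − 17 = 8. Stays. ✓
Beliefs are Bayes-consistent on-path and both types best-respond.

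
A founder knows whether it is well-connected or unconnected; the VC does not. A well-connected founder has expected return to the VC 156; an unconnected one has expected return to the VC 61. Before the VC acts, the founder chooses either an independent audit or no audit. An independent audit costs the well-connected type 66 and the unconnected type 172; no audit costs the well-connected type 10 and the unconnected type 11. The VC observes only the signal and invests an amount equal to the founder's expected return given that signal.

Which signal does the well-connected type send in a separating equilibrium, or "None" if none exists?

Try well-connected → audit, unconnected → no audit:
  If types separate, audit earns payment 156 and no audit earns 61.
  Well-connected: audit gives 156 − 66 = 90; no audit gives 61 − 10 = 51. No deviation. ✓
  Unconnected: no audit gives 61 − 11 = 50; audit gives 156 − 172 = -16. No deviation. ✓
Both hold — the well-connected type sends audit.

audit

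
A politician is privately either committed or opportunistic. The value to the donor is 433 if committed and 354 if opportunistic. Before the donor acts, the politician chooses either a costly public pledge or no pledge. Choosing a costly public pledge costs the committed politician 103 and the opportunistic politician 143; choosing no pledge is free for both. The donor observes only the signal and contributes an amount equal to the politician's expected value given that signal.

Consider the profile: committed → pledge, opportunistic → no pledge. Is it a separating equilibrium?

If types separate, pledge earns payment 433 and no pledge earns 354.
Committed: pledge gives 433 − 103 = 330; no pledge gives 354 − 0 = 354. Would deviate. ✗
Opportunistic: no pledge gives 354 − 0 = 354; pledge gives 433 − 143 = 290. No deviation. ✓

No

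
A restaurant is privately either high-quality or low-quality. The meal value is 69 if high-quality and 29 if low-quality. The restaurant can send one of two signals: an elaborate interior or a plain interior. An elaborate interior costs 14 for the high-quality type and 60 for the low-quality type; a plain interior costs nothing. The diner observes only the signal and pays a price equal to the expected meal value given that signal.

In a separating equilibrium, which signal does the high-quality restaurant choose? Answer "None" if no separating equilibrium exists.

elaborate interior

Try high-quality → elaborate interior, low-quality → plain interior:
  If types separate, elaborate interior earns payment 69 and plain interior earns 29.
  High-quality: elaborate interior gives 69 − 14 = 55; plain interior gives 29 − 0 = 29. No deviation. ✓
  Low-quality: plain interior gives 29 − 0 = 29; elaborate interior gives 69 − 60 = 9. No deviation. ✓
Both hold — the high-quality type sends elaborate interior.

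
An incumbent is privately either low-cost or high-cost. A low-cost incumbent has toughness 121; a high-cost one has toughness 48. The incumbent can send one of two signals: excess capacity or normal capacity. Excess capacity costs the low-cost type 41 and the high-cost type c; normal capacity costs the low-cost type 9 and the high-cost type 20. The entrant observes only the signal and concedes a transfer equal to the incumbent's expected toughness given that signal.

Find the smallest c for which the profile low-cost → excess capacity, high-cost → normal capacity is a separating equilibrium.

Under separation: excess capacity → low-cost (pays 121); normal capacity → high-cost (pays 48).
Low-cost: 121 − 41 = 80 ≥ 48 − 9 = 39. Holds regardless of c. ✓
High-cost: 48 − 20 ≥ 121 − c, so c ≥ 121 − 28 = 93.

93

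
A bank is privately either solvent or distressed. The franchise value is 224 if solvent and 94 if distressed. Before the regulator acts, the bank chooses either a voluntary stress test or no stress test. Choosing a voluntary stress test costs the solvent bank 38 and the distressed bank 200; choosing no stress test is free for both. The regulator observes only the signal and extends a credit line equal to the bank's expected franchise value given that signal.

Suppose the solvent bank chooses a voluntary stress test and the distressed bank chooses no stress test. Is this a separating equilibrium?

If types separate, stress test earns payment 224 and no stress test earns 94.
Solvent: stress test gives 224 − 38 = 186; no stress test gives 94 − 0 = 94. No deviation. ✓
Distressed: no stress test gives 94 − 0 = 94; stress test gives 224 − 200 = 24. No deviation. ✓
Neither type gains from mimicking the other.

Yes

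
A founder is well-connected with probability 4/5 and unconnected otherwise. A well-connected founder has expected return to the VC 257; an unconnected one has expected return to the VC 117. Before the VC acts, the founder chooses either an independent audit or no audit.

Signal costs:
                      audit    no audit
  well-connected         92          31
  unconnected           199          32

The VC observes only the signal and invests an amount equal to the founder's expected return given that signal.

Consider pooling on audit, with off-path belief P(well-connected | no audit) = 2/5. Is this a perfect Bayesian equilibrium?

At the pooled signal (audit) the VC holds the prior 4/5 and pays 4/5·257 + 1/5·117 = 229. Off-path (no audit) belief 2/5 gives 2/5·257 + 3/5·117 = 173.
Well-connected: audit gives 229 − 92 = 137; no audit gives 173 − 31 = 142. Deviates. ✗
Unconnected: audit gives 229 − 199 = 30; no audit gives 173 − 32 = 141. Deviates. ✗

No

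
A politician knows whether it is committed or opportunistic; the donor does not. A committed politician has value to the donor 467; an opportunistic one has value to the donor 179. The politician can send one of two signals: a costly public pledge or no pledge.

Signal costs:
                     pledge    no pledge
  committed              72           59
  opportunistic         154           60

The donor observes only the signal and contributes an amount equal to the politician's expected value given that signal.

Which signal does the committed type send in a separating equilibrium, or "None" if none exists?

Try committed → pledge, opportunistic → no pledge:
  Under separation the donor infers type exactly: pledge → committed (pays 467), no pledge → opportunistic (pays 179).
  Committed: pledge gives 467 − 72 = 395; no pledge gives 179 − 59 = 120. No deviation. ✓
  Opportunistic: no pledge gives 179 − 60 = 119; pledge gives 467 − 154 = 313. Would deviate. ✗
Try committed → no pledge, opportunistic → pledge:
  Under separation the donor infers type exactly: no pledge → committed (pays 467), pledge → opportunistic (pays 179).
  Committed: no pledge gives 467 − 59 = 408; pledge gives 179 − 72 = 107. No deviation. ✓
  Opportunistic: pledge gives 179 − 154 = 25; no pledge gives 467 − 60 = 407. Would deviate. ✗
Neither assignment is incentive-compatible.

None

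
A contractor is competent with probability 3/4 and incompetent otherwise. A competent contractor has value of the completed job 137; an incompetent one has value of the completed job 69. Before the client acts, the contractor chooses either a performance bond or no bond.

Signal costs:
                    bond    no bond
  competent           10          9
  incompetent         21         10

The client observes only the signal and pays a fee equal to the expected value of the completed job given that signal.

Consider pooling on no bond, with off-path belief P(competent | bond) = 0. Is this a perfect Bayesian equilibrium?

On the equilibrium path (no bond) the client holds the prior 3/4 and pays 3/4·137 + 1/4·69 = 120. Off-path (bond) belief 0 gives 0·137 + 1·69 = 69.
Competent: no bond gives 120 − 9 = 111; bond gives 69 − 10 = 59. Stays. ✓
Incompetent: no bond gives 120 − 10 = 110; bond gives 69 − 21 = 48. Stays. ✓
Beliefs are Bayes-consistent on-path and both types best-respond.

Yes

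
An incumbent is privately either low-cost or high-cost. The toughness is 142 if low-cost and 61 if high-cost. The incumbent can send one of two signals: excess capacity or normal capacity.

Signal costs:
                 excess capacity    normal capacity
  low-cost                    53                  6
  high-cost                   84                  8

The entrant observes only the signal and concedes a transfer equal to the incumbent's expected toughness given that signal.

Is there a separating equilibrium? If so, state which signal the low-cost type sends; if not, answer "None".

None

Try low-cost → excess capacity, high-cost → normal capacity:
  If types separate, excess capacity earns payment 142 and normal capacity earns 61.
  Low-cost: excess capacity gives 142 − 53 = 89; normal capacity gives 61 − 6 = 55. No deviation. ✓
  High-cost: normal capacity gives 61 − 8 = 53; excess capacity gives 142 − 84 = 58. Would deviate. ✗
Try low-cost → normal capacity, high-cost → excess capacity:
  If types separate, normal capacity earns payment 142 and excess capacity earns 61.
  Low-cost: normal capacity gives 142 − 6 = 136; excess capacity gives 61 − 53 = 8. No deviation. ✓
  High-cost: excess capacity gives 61 − 84 = -23; normal capacity gives 142 − 8 = 134. Would deviate. ✗
Neither assignment is incentive-compatible.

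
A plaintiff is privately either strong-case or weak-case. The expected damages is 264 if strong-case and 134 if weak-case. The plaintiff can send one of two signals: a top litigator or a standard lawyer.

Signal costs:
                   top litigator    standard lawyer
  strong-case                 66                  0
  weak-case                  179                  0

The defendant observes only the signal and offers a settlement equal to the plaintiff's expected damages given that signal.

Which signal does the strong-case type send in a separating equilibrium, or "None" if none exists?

top litigator

Try strong-case → top litigator, weak-case → standard lawyer:
  If types separate, top litigator earns payment 264 and standard lawyer earns 134.
  Strong-case: top litigator gives 264 − 66 = 198; standard lawyer gives 134 − 0 = 134. No deviation. ✓
  Weak-case: standard lawyer gives 134 − 0 = 134; top litigator gives 264 − 179 = 85. No deviation. ✓
Both hold — the strong-case type sends top litigator.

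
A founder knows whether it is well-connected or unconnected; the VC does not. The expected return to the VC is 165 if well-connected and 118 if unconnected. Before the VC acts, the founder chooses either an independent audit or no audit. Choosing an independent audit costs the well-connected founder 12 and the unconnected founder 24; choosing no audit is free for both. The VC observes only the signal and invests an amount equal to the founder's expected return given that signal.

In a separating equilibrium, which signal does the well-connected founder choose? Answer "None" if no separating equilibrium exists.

Try well-connected → audit, unconnected → no audit:
  Under separation the VC infers type exactly: audit → well-connected (pays 165), no audit → unconnected (pays 118).
  Well-connected: audit gives 165 − 12 = 153; no audit gives 118 − 0 = 118. No deviation. ✓
  Unconnected: no audit gives 118 − 0 = 118; audit gives 165 − 24 = 141. Would deviate. ✗
Try well-connected → no audit, unconnected → audit:
  Under separation the VC infers type exactly: no audit → well-connected (pays 165), audit → unconnected (pays 118).
  Well-connected: no audit gives 165 − 0 = 165; audit gives 118 − 12 = 106. No deviation. ✓
  Unconnected: audit gives 118 − 24 = 94; no audit gives 165 − 0 = 165. Would deviate. ✗
Neither assignment is incentive-compatible.

None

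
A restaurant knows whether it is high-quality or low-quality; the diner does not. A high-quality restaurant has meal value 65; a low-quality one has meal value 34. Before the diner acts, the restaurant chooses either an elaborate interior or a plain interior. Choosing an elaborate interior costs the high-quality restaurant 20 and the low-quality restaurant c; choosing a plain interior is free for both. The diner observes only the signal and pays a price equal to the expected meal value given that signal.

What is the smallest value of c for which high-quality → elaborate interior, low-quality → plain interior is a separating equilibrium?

31

Under separation: elaborate interior → high-quality (pays 65); plain interior → low-quality (pays 34).
High-quality: 65 − 20 = 45 ≥ 34 − 0 = 34. Holds regardless of c. ✓
Low-quality: 34 − 0 ≥ 65 − c, so c ≥ 65 − 34 = 31.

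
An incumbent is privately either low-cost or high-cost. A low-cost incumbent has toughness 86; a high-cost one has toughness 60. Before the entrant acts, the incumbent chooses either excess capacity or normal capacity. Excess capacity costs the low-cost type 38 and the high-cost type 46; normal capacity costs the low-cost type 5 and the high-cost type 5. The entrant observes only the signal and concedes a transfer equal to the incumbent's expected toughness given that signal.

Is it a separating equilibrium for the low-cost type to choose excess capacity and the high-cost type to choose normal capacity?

No

If types separate, excess capacity earns payment 86 and normal capacity earns 60.
Low-cost: excess capacity gives 86 − 38 = 48; normal capacity gives 60 − 5 = 55. Would deviate. ✗
High-cost: normal capacity gives 60 − 5 = 55; excess capacity gives 86 − 46 = 40. No deviation. ✓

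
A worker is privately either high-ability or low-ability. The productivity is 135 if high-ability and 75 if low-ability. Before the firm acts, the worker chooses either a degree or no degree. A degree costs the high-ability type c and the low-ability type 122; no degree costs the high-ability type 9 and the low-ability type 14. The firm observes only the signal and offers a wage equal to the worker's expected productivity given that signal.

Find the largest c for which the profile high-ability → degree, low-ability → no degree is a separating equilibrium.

69

Under separation: degree → high-ability (pays 135); no degree → low-ability (pays 75).
Low-ability: 75 − 14 = 61 ≥ 135 − 122 = 13. Holds regardless of c. ✓
High-ability: 135 − c ≥ 75 − 9, so c ≤ 135 − 66 = 69.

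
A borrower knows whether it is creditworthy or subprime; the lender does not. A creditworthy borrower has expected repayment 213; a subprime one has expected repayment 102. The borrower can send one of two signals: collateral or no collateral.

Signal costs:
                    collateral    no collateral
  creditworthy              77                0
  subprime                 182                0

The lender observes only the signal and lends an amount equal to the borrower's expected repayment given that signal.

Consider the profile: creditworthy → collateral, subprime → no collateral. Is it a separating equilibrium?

Under separation the lender infers type exactly: collateral → creditworthy (pays 213), no collateral → subprime (pays 102).
Creditworthy: collateral gives 213 − 77 = 136; no collateral gives 102 − 0 = 102. No deviation. ✓
Subprime: no collateral gives 102 − 0 = 102; collateral gives 213 − 182 = 31. No deviation. ✓
Both incentive constraints hold.

Yes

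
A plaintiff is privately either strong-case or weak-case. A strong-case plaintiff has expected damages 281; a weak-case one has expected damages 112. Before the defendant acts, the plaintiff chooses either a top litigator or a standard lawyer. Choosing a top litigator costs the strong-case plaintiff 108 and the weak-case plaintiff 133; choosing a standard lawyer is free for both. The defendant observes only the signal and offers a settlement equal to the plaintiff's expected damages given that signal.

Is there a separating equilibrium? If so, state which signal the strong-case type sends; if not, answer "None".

Try strong-case → top litigator, weak-case → standard lawyer:
  Under separation the defendant infers type exactly: top litigator → strong-case (pays 281), standard lawyer → weak-case (pays 112).
  Strong-case: top litigator gives 281 − 108 = 173; standard lawyer gives 112 − 0 = 112. No deviation. ✓
  Weak-case: standard lawyer gives 112 − 0 = 112; top litigator gives 281 − 133 = 148. Would deviate. ✗
Try strong-case → standard lawyer, weak-case → top litigator:
  Under separation the defendant infers type exactly: standard lawyer → strong-case (pays 281), top litigator → weak-case (pays 112).
  Strong-case: standard lawyer gives 281 − 0 = 281; top litigator gives 112 − 108 = 4. No deviation. ✓
  Weak-case: top litigator gives 112 − 133 = -21; standard lawyer gives 281 − 0 = 281. Would deviate. ✗
Neither assignment is incentive-compatible.

None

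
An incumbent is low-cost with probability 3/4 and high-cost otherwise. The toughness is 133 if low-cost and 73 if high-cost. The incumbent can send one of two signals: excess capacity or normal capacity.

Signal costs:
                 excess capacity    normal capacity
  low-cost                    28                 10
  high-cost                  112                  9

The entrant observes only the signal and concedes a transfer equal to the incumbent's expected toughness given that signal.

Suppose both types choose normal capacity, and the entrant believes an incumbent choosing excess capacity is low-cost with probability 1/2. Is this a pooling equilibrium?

Yes

On the equilibrium path (normal capacity) the entrant holds the prior 3/4 and pays 3/4·133 + 1/4·73 = 118. Off-path (excess capacity) belief 1/2 gives 1/2·133 + 1/2·73 = 103.
Low-cost: normal capacity gives 118 − 10 = 108; excess capacity gives 103 − 28 = 75. Stays. ✓
High-cost: normal capacity gives 118 − 9 = 109; excess capacity gives 103 − 112 = -9. Stays. ✓
Beliefs are Bayes-consistent on-path and both types best-respond.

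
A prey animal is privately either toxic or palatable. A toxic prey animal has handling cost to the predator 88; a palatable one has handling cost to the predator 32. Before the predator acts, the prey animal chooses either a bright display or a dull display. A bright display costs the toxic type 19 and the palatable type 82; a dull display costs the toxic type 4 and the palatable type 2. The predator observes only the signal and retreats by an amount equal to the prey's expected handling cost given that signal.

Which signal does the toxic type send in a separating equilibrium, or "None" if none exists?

Try toxic → bright display, palatable → dull display:
  If types separate, bright display earns payment 88 and dull display earns 32.
  Toxic: bright display gives 88 − 19 = 69; dull display gives 32 − 4 = 28. No deviation. ✓
  Palatable: dull display gives 32 − 2 = 30; bright display gives 88 − 82 = 6. No deviation. ✓
Both hold — the toxic type sends bright display.

bright display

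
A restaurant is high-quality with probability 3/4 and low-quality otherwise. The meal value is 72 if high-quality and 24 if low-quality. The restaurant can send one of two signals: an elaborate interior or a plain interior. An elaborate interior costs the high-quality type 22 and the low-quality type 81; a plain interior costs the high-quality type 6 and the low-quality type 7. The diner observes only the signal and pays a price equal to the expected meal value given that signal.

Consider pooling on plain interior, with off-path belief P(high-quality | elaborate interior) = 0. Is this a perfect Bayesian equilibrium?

Yes

At the pooled signal (plain interior) the diner holds the prior 3/4 and pays 3/4·72 + 1/4·24 = 60. Off-path (elaborate interior) belief 0 gives 0·72 + 1·24 = 24.
High-quality: plain interior gives 60 − 6 = 54; elaborate interior gives 24 − 22 = 2. Stays. ✓
Low-quality: plain interior gives 60 − 7 = 53; elaborate interior gives 24 − 81 = -57. Stays. ✓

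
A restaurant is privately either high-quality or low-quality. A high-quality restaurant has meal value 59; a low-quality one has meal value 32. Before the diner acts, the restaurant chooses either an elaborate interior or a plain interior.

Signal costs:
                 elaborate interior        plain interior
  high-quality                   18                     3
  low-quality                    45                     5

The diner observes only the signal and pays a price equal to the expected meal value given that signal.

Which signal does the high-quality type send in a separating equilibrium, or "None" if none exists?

Try high-quality → elaborate interior, low-quality → plain interior:
  If types separate, elaborate interior earns payment 59 and plain interior earns 32.
  High-quality: elaborate interior gives 59 − 18 = 41; plain interior gives 32 − 3 = 29. No deviation. ✓
  Low-quality: plain interior gives 32 − 5 = 27; elaborate interior gives 59 − 45 = 14. No deviation. ✓
Both hold — the high-quality type sends elaborate interior.

elaborate interior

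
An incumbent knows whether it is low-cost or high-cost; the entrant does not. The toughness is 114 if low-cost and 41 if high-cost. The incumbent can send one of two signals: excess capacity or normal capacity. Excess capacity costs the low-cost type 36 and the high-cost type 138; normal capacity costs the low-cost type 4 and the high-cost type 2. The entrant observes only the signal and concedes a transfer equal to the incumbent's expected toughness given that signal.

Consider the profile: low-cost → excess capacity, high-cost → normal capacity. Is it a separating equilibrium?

If types separate, excess capacity earns payment 114 and normal capacity earns 41.
Low-cost: excess capacity gives 114 − 36 = 78; normal capacity gives 41 − 4 = 37. No deviation. ✓
High-cost: normal capacity gives 41 − 2 = 39; excess capacity gives 114 − 138 = -24. No deviation. ✓
Both incentive constraints hold.

Yes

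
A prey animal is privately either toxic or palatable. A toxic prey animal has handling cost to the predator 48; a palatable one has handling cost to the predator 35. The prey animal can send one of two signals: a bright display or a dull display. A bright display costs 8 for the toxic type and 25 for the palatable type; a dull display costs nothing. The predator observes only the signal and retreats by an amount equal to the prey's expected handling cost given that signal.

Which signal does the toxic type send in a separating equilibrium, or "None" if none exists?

Try toxic → bright display, palatable → dull display:
  If types separate, bright display earns payment 48 and dull display earns 35.
  Toxic: bright display gives 48 − 8 = 40; dull display gives 35 − 0 = 35. No deviation. ✓
  Palatable: dull display gives 35 − 0 = 35; bright display gives 48 − 25 = 23. No deviation. ✓
Both hold — the toxic type sends bright display.

bright display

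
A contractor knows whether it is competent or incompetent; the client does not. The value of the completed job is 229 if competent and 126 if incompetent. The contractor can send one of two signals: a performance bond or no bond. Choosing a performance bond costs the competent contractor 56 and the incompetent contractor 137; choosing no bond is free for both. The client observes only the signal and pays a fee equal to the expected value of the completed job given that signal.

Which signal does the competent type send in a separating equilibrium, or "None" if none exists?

bond

Try competent → bond, incompetent → no bond:
  Under separation the client infers type exactly: bond → competent (pays 229), no bond → incompetent (pays 126).
  Competent: bond gives 229 − 56 = 173; no bond gives 126 − 0 = 126. No deviation. ✓
  Incompetent: no bond gives 126 − 0 = 126; bond gives 229 − 137 = 92. No deviation. ✓
Both hold — the competent type sends bond.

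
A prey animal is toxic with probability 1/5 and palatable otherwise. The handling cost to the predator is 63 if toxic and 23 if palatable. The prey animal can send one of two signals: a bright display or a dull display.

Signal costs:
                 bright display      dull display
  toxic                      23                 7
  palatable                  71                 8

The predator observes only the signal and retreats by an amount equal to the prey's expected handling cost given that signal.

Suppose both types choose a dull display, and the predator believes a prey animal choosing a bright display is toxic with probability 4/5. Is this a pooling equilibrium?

At the pooled signal (dull display) the predator holds the prior 1/5 and pays 1/5·63 + 4/5·23 = 31. Off-path (bright display) belief 4/5 gives 4/5·63 + 1/5·23 = 55.
Toxic: dull display gives 31 − 7 = 24; bright display gives 55 − 23 = 32. Deviates. ✗
Palatable: dull display gives 31 − 8 = 23; bright display gives 55 − 71 = -16. Stays. ✓

No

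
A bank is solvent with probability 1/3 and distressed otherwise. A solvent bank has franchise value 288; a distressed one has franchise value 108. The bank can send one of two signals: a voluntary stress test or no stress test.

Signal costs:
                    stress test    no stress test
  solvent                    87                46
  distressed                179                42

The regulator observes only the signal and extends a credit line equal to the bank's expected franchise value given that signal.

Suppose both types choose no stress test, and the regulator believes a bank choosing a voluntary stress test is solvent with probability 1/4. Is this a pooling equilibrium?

Yes

On the equilibrium path (no stress test) the regulator holds the prior 1/3 and pays 1/3·288 + 2/3·108 = 168. Off-path (stress test) belief 1/4 gives 1/4·288 + 3/4·108 = 153.
Solvent: no stress test gives 168 − 46 = 122; stress test gives 153 − 87 = 66. Stays. ✓
Distressed: no stress test gives 168 − 42 = 126; stress test gives 153 − 179 = -26. Stays. ✓
Beliefs are Bayes-consistent on-path and both types best-respond.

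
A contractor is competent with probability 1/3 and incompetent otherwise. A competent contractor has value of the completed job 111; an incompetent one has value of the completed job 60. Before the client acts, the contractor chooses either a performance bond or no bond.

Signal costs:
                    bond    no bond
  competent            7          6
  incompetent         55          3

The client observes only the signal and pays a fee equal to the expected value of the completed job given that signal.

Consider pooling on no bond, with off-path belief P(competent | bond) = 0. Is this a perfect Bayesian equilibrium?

Yes

On the equilibrium path (no bond) the client holds the prior 1/3 and pays 1/3·111 + 2/3·60 = 77. Off-path (bond) belief 0 gives 0·111 + 1·60 = 60.
Competent: no bond gives 77 − 6 = 71; bond gives 60 − 7 = 53. Stays. ✓
Incompetent: no bond gives 77 − 3 = 74; bond gives 60 − 55 = 5. Stays. ✓
Beliefs are Bayes-consistent on-path and both types best-respond.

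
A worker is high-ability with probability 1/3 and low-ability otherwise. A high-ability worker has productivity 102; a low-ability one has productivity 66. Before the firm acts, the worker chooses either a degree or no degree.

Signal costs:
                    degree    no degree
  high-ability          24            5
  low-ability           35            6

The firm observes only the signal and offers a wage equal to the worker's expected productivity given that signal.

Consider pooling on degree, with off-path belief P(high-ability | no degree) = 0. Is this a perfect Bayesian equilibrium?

At the pooled signal (degree) the firm holds the prior 1/3 and pays 1/3·102 + 2/3·66 = 78. Off-path (no degree) belief 0 gives 0·102 + 1·66 = 66.
High-ability: degree gives 78 − 24 = 54; no degree gives 66 − 5 = 61. Deviates. ✗
Low-ability: degree gives 78 − 35 = 43; no degree gives 66 − 6 = 60. Deviates. ✗

No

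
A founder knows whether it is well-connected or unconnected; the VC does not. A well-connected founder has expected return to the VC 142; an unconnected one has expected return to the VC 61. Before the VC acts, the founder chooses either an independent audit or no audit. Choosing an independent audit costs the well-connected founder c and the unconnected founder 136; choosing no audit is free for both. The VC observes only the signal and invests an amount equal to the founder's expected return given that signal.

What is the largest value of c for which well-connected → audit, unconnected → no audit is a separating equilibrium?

81

Under separation: audit → well-connected (pays 142); no audit → unconnected (pays 61).
Unconnected: 61 − 0 = 61 ≥ 142 − 136 = 6. Holds regardless of c. ✓
Well-connected: 142 − c ≥ 61 − 0, so c ≤ 142 − 61 = 81.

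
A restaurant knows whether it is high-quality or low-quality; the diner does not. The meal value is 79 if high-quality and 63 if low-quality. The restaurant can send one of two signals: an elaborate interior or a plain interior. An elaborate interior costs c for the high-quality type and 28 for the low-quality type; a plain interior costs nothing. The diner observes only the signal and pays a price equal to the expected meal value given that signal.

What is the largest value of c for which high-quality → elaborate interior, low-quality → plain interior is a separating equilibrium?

16

Under separation: elaborate interior → high-quality (pays 79); plain interior → low-quality (pays 63).
Low-quality: 63 − 0 = 63 ≥ 79 − 28 = 51. Holds regardless of c. ✓
High-quality: 79 − c ≥ 63 − 0, so c ≤ 79 − 63 = 16.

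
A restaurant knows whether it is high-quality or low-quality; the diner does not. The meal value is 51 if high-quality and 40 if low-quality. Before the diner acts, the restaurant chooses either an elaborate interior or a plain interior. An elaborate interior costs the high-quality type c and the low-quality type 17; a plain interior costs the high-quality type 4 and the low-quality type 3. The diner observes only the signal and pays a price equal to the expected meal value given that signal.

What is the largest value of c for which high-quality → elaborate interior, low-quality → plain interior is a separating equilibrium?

Under separation: elaborate interior → high-quality (pays 51); plain interior → low-quality (pays 40).
Low-quality: 40 − 3 = 37 ≥ 51 − 17 = 34. Holds regardless of c. ✓
High-quality: 51 − c ≥ 40 − 4, so c ≤ 51 − 36 = 15.

15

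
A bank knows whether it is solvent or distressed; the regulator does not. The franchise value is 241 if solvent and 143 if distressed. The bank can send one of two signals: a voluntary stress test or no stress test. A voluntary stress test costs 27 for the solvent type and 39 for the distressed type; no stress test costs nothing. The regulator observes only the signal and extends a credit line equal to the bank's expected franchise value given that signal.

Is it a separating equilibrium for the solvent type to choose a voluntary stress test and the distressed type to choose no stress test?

If types separate, stress test earns payment 241 and no stress test earns 143.
Solvent: stress test gives 241 − 27 = 214; no stress test gives 143 − 0 = 143. No deviation. ✓
Distressed: no stress test gives 143 − 0 = 143; stress test gives 241 − 39 = 202. Would deviate. ✗

No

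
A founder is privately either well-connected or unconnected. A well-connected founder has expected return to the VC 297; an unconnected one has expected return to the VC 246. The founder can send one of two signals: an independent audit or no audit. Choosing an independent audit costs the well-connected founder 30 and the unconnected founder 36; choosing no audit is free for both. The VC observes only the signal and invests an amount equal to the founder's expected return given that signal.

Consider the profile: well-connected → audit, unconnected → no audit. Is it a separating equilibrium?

If types separate, audit earns payment 297 and no audit earns 246.
Well-connected: audit gives 297 − 30 = 267; no audit gives 246 − 0 = 246. No deviation. ✓
Unconnected: no audit gives 246 − 0 = 246; audit gives 297 − 36 = 261. Would deviate. ✗

No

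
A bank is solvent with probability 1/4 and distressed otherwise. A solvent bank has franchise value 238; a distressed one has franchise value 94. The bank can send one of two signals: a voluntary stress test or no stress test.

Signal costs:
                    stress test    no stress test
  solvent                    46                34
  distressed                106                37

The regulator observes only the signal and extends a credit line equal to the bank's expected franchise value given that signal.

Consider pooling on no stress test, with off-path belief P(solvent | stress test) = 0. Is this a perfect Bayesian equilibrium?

On the equilibrium path (no stress test) the regulator holds the prior 1/4 and pays 1/4·238 + 3/4·94 = 130. Off-path (stress test) belief 0 gives 0·238 + 1·94 = 94.
Solvent: no stress test gives 130 − 34 = 96; stress test gives 94 − 46 = 48. Stays. ✓
Distressed: no stress test gives 130 − 37 = 93; stress test gives 94 − 106 = -12. Stays. ✓
Beliefs are Bayes-consistent on-path and both types best-respond.

Yes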